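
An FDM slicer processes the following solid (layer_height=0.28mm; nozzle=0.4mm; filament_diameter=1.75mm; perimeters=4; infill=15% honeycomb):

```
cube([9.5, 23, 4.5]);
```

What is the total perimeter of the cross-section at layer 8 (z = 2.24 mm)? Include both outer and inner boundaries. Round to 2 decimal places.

At z = 2.24 mm: the cube is present — its section is the full 9.5×23 rectangle (perimeter 65.00 mm). Overall, the cross-section is a single solid region. Total boundary length (outer) = 65.00 mm.

65.00 mm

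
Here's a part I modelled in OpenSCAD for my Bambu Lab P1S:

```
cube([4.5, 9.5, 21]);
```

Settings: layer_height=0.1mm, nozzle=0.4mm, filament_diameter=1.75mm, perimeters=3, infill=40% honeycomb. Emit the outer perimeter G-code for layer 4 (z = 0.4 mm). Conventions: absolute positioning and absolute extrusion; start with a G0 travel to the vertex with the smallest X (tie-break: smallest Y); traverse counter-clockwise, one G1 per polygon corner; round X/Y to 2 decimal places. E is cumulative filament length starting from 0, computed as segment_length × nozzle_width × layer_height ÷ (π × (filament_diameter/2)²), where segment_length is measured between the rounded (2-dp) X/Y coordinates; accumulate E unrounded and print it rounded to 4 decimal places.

At z = 0.4 mm: the 4.5×9.5 cube contributes its full rectangle. The outline is a single polygon with 4 vertices. Extrusion per mm of travel: 0.4 × 0.1 / (π × 0.875²) = 0.016630. Accumulating E over each segment gives final E = 0.4656.

G0 X0.00 Y0.00 Z0.40
G1 X4.50 Y0.00 E0.0748
G1 X4.50 Y9.50 E0.2328
G1 X0.00 Y9.50 E0.3077
G1 X0.00 Y0.00 E0.4656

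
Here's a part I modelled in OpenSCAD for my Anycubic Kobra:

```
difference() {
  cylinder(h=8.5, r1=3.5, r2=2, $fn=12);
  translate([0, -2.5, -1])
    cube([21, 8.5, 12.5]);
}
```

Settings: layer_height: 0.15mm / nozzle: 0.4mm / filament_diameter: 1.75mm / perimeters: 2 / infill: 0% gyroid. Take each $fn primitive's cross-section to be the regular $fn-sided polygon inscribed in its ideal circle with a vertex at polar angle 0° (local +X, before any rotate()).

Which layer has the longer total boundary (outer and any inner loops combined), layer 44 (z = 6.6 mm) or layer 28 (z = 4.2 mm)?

Layer 44 (z = 6.6): the cone contributes a regular 12-gon of circumradius 2.335 (interpolated between r1=3.5 and r2=2 at t=0.776) (perimeter = 2·12·2.335·sin(180°/12) = 14.51 mm); the 21×8.5 cube at (0, -2.5) contributes its full rectangle (perimeter 59.00 mm); After the difference (first − rest): starting from the cone, the 21×8.5 cube at (0, -2.5) partially overlaps it — only the 8.18 mm² overlap (of its 178.50 mm²) is removed, clipping the outline — boundary = 11.92 mm. So its perimeter = 11.92 mm. Layer 28 (z = 4.2): the cone: at t=0.494 of its height the radius interpolates to r₁+(r₂−r₁)t = 2.759, giving a regular 12-gon of that circumradius (perimeter = 2·12·2.759·sin(180°/12) = 17.14 mm); the 21×8.5 cube at (0, -2.5) contributes its full rectangle (perimeter 59.00 mm); Subtracting the remaining from the first: starting from the cone, the 21×8.5 cube at (0, -2.5) partially overlaps it — only the 11.29 mm² overlap (of its 178.50 mm²) is removed, clipping the outline — boundary = 15.79 mm. So its perimeter = 15.79 mm. Layer 28 is larger (15.79 vs 11.92 mm).

layer 28 (z = 4.2 mm)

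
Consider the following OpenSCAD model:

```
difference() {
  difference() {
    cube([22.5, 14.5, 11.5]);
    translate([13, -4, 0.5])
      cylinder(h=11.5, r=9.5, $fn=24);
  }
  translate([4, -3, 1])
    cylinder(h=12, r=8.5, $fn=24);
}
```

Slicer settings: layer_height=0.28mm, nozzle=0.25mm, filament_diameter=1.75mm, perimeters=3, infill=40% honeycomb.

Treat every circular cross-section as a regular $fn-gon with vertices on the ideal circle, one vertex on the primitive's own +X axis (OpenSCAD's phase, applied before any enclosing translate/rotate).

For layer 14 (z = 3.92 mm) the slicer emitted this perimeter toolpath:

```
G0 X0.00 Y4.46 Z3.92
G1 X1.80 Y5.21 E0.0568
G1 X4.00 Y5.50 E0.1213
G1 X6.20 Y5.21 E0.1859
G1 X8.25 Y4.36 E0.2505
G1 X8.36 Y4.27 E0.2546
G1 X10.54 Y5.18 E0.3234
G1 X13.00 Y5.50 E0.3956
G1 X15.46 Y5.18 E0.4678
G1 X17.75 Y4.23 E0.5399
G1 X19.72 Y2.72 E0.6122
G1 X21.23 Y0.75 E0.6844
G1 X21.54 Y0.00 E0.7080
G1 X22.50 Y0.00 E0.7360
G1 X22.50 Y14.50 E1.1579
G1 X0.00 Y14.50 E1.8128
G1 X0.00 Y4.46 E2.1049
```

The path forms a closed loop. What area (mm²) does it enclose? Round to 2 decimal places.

Apply the shoelace formula to the sequence of (X, Y) vertices; enclosed area = 226.77 mm².

226.77 mm²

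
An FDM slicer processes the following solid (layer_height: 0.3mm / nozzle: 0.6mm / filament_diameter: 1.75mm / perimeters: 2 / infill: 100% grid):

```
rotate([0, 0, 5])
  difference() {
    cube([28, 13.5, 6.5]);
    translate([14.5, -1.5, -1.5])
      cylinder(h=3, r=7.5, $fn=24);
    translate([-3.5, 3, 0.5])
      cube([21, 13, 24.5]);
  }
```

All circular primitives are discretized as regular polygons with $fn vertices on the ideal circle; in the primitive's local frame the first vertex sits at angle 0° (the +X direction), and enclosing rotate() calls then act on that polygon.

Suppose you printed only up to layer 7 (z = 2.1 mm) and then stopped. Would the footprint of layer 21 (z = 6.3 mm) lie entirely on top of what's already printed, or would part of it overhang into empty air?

entirely on top

Compare the two slices. At z = 2.1: the cube (footprint 28×13.5) is included at this height (area 378.00 mm²); the cylinder at (14.5, -1.5) is not intersected at this z (z outside [-1.5, 1.5]); the cube at (-3.5, 3) is present — its section is the full 21×13 rectangle (area 273.00 mm²); After the difference (first − rest): starting from the 28×13.5 cube (378.00 mm²), the 21×13 cube at (-3.5, 3) partially overlaps it — only the 183.75 mm² overlap (of its 273.00 mm²) is removed, clipping the outline — area = 194.25 mm²; (rotated 5° about Z; rotation is an isometry so areas/perimeters/island counts are preserved). At z = 6.3: the cube (footprint 28×13.5) is included at this height (area 378.00 mm²); the cylinder at (14.5, -1.5) is absent (z outside [-1.5, 1.5]); the 21×13 cube at (-3.5, 3) contributes its full rectangle (area 273.00 mm²); After the difference (first − rest): starting from the 28×13.5 cube (378.00 mm²), the 21×13 cube at (-3.5, 3) partially overlaps it — only the 183.75 mm² overlap (of its 273.00 mm²) is removed, clipping the outline — area = 194.25 mm²; (whole slice rotated 5° about Z — lengths, areas and connectivity unchanged). Checking containment: the cross-section at z = 6.3 is a subset of the cross-section at z = 2.1.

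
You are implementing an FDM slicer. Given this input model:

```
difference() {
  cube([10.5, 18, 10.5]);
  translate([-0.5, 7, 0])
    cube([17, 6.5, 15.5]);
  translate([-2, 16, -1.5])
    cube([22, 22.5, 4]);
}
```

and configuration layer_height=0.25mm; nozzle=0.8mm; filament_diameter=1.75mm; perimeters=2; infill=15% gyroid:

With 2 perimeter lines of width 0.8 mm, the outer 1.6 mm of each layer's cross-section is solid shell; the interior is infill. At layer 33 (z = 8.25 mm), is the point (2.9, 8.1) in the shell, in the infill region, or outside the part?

At z = 8.25 mm: the cube (footprint 10.5×18) is included at this height; the 17×6.5 cube at (-0.5, 7) contributes its full rectangle; the cube at (-2, 16) is not intersected at this z (z outside [-1.5, 2.5]); Subtracting the remaining from the first: starting from the 10.5×18 cube, the 17×6.5 cube at (-0.5, 7) partially overlaps it — only the 68.25 mm² overlap (of its 110.50 mm²) is removed, clipping the outline — 2 connected regions. Overall, the cross-section has 2 separate islands. The nearest boundary edge runs (0.00, 7.00)→(10.50, 7.00); distance from the point to it = 1.10 mm. The point is not inside any of the regions above, so it lies outside the cross-section (1.10 mm from the nearest boundary).

outside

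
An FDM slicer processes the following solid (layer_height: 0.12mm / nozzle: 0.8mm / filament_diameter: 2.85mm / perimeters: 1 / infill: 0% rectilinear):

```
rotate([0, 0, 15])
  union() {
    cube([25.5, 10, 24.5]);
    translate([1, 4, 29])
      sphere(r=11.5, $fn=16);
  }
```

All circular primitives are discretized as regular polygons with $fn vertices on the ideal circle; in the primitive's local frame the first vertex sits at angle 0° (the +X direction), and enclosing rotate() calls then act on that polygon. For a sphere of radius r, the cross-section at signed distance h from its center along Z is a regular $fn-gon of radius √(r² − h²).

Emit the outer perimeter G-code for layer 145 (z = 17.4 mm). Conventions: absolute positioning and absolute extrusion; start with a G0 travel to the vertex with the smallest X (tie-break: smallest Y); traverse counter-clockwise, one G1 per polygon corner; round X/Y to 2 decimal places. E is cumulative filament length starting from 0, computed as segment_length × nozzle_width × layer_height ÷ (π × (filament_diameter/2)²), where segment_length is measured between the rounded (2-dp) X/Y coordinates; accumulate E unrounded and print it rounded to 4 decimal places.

At z = 17.4 mm: the 25.5×10 cube contributes its full rectangle; the sphere at (1, 4) does not reach this height (|z−center|=11.600 > r=11.5); Combining (union): only the 25.5×10 cube is present, so the union is just that shape — 1 connected region; (rotated 15° about Z; rotation is an isometry so areas/perimeters/island counts are preserved). The outline is a single polygon with 4 vertices. Extrusion per mm of travel: 0.8 × 0.12 / (π × 1.425²) = 0.015048. Accumulating E over each segment gives final E = 1.0684.

G0 X-2.59 Y9.66 Z17.40
G1 X0.00 Y0.00 E0.1505
G1 X24.63 Y6.60 E0.5342
G1 X22.04 Y16.26 E0.6847
G1 X-2.59 Y9.66 E1.0684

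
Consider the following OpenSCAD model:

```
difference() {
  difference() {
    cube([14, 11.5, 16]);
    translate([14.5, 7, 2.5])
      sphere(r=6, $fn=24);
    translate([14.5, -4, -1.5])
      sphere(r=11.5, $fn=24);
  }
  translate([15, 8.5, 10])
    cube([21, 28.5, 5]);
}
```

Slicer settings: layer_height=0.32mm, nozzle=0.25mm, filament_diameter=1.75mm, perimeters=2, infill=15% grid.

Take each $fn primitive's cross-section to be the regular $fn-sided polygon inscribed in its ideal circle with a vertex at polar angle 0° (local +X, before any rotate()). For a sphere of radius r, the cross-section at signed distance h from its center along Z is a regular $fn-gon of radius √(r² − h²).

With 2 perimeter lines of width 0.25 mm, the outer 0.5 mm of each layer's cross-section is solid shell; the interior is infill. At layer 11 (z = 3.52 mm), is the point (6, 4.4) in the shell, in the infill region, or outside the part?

At z = 3.52 mm: the 14×11.5 cube contributes its full rectangle; the r=6 sphere at (14.5, 7) contributes a regular 24-gon of circumradius √(6²−1.02²) = 5.913; the r=11.5 sphere at (14.5, -4) contributes a regular 24-gon of circumradius √(11.5²−5.02²) = 10.346; After the difference (first − rest): starting from the 14×11.5 cube, the r=6 sphere at (14.5, 7) partially overlaps it — only the 45.53 mm² overlap (of its 108.58 mm²) is removed, clipping the outline; the r=11.5 sphere at (14.5, -4) partially overlaps it — only the 22.58 mm² overlap (of its 332.48 mm²) is removed, clipping the outline — 1 connected region; the cube at (15, 8.5) is absent (z outside [10, 15]); Subtracting the remaining from the first: none of the subtracted shapes is present at this height, so that combined region is unchanged — 1 connected region. Overall, the cross-section is a single solid region. The nearest boundary edge runs (9.08, 4.77)→(7.18, 3.32); distance from the point to it = 1.61 mm. The point is inside the cross-section and 1.61 mm from the nearest boundary — more than the 0.5 mm shell width (2 × 0.25), so it's in the infill interior.

infill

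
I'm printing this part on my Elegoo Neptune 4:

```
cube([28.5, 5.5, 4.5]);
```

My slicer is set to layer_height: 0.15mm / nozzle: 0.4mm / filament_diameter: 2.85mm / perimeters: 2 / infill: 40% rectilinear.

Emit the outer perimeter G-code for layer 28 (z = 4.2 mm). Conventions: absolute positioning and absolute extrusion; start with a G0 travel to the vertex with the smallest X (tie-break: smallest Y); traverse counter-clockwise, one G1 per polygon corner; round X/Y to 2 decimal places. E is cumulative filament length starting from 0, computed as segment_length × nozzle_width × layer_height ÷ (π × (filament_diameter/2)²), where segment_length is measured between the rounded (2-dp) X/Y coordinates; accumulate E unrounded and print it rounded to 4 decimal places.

At z = 4.2 mm: the cube is present — its section is the full 28.5×5.5 rectangle. The outline is a single polygon with 4 vertices. Extrusion per mm of travel: 0.4 × 0.15 / (π × 1.425²) = 0.009405. Accumulating E over each segment gives final E = 0.6396.

G0 X0.00 Y0.00 Z4.20
G1 X28.50 Y0.00 E0.2681
G1 X28.50 Y5.50 E0.3198
G1 X0.00 Y5.50 E0.5878
G1 X0.00 Y0.00 E0.6396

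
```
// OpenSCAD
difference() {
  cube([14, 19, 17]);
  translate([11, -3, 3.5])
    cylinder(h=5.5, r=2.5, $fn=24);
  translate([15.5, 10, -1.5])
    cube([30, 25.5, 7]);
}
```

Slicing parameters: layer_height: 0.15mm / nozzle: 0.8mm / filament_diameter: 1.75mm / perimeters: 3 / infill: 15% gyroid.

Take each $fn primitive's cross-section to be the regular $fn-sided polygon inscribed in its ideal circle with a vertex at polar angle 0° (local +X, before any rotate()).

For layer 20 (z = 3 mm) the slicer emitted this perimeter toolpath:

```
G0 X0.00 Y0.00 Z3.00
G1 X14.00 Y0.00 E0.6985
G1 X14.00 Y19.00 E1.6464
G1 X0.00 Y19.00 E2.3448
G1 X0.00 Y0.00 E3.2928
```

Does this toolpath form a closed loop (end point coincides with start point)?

Start point (G0): (0.00, 0.00). End point (last G1): the path returns to the start — closed.

yes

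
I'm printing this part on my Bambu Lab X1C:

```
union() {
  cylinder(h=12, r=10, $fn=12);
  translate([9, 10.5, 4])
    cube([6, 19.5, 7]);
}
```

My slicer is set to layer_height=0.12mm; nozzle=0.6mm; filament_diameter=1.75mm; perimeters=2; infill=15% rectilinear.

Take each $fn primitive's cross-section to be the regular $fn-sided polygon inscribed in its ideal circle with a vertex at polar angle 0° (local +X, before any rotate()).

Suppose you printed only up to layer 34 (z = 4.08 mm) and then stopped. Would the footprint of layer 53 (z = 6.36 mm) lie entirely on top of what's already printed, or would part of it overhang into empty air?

Compare the two slices. At z = 4.08: the r=10 cylinder gives a regular 12-gon of circumradius 10 (constant along its height) (area = (12/2)·10.000²·sin(360°/12) = 300.00 mm²); the 6×19.5 cube at (9, 10.5) contributes its full rectangle (area 117.00 mm²); Merging all regions: the 2 present regions are separate (no shared area or edge), so areas and boundary lengths simply add and each stays a separate island — area = 417.00 mm². At z = 6.36: the r=10 cylinder contributes a regular 12-gon of circumradius 10 (area = (12/2)·10.000²·sin(360°/12) = 300.00 mm²); the cube at (9, 10.5) (footprint 6×19.5) is included at this height (area 117.00 mm²); Merging all regions: the 2 present regions are separate (no shared area or edge), so areas and boundary lengths simply add and each stays a separate island — area = 417.00 mm². Checking containment: the cross-section at z = 6.36 is a subset of the cross-section at z = 4.08.

entirely on top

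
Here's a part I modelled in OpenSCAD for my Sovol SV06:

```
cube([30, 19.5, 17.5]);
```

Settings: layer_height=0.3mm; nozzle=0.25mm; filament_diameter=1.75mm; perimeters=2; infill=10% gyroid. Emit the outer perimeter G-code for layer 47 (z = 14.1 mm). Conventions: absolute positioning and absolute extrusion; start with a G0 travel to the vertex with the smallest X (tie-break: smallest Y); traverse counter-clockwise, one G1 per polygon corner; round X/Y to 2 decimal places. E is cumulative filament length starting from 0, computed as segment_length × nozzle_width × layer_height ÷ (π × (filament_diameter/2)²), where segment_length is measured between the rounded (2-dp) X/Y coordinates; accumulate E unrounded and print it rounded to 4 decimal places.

At z = 14.1 mm: the cube (footprint 30×19.5) is included at this height. The outline is a single polygon with 4 vertices. Extrusion per mm of travel: 0.25 × 0.3 / (π × 0.875²) = 0.031181. Accumulating E over each segment gives final E = 3.0870.

G0 X0.00 Y0.00 Z14.10
G1 X30.00 Y0.00 E0.9354
G1 X30.00 Y19.50 E1.5435
G1 X0.00 Y19.50 E2.4789
G1 X0.00 Y0.00 E3.0870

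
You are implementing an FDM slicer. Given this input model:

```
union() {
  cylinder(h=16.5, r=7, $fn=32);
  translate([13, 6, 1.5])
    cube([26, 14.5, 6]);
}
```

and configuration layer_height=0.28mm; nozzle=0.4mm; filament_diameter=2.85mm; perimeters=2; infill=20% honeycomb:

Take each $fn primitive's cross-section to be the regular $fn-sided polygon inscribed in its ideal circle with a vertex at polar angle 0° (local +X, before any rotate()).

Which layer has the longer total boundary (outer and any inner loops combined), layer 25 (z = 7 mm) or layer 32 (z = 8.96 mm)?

layer 25 (z = 7 mm)

Layer 25 (z = 7): the r=7 cylinder contributes a regular 32-gon of circumradius 7 (perimeter = 2·32·7.000·sin(180°/32) = 43.91 mm); the 26×14.5 cube at (13, 6) contributes its full rectangle (perimeter 81.00 mm); Combining (union): the 2 present regions are separate (no shared area or edge), so areas and boundary lengths simply add and each stays a separate island — boundary = 124.91 mm. So its perimeter = 124.91 mm. Layer 32 (z = 8.96): the r=7 cylinder contributes a regular 32-gon of circumradius 7 (perimeter = 2·32·7.000·sin(180°/32) = 43.91 mm); the cube at (13, 6) does not reach this height (z outside [1.5, 7.5]); Merging all regions: only the r=7 cylinder is present, so the union is just that shape — boundary = 43.91 mm. So its perimeter = 43.91 mm. Layer 25 is larger (124.91 vs 43.91 mm).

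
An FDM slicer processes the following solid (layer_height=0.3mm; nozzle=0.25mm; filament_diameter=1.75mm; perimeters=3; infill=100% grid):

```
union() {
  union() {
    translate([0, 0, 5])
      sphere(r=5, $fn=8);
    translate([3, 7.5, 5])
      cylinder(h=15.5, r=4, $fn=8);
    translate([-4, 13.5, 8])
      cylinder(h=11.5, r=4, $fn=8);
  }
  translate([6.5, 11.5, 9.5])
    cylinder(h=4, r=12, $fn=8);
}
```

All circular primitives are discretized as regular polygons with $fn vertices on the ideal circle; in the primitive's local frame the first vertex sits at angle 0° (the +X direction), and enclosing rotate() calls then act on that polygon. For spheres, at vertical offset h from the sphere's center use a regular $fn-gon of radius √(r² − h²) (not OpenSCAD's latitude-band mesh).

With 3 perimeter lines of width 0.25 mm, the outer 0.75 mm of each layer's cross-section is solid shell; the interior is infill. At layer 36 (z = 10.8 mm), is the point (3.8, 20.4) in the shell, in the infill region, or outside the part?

At z = 10.8 mm: the sphere is absent (|z−center|=5.800 > r=5); the r=4 cylinder at (3, 7.5) gives a regular 8-gon of circumradius 4 (constant along its height); the r=4 cylinder at (-4, 13.5) contributes a regular 8-gon of circumradius 4; Taking the union: the 2 present regions are separate (no shared area or edge), so areas and boundary lengths simply add and each stays a separate island — 2 connected regions; the r=12 cylinder at (6.5, 11.5) contributes a regular 8-gon of circumradius 12; Combining (union): the regions partially overlap (shared area 71.66 mm²), so overlapping operands fuse into one piece — 1 connected region. Overall, the cross-section is a single solid region. The nearest boundary edge runs (-1.99, 19.99)→(6.50, 23.50); distance from the point to it = 1.83 mm. The point is inside the cross-section and 1.83 mm from the nearest boundary — more than the 0.75 mm shell width (3 × 0.25), so it's in the infill interior.

infill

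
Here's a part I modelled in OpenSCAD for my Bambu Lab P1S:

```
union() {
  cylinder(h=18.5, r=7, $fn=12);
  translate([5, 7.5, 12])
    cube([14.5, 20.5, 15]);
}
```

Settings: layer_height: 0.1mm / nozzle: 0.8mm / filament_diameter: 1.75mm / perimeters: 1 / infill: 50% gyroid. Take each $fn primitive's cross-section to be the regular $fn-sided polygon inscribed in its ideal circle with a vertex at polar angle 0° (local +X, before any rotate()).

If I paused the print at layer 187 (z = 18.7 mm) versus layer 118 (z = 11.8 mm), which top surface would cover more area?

layer 187 (z = 18.7 mm)

Layer 187 (z = 18.7): the cylinder is not intersected at this z (z outside [0, 18.5]); the cube at (5, 7.5) (footprint 14.5×20.5) is included at this height (area 297.25 mm²); Taking the union: only the 14.5×20.5 cube at (5, 7.5) is present, so the union is just that shape — area = 297.25 mm². So its area = 297.25 mm². Layer 118 (z = 11.8): the r=7 cylinder contributes a regular 12-gon of circumradius 7 (area = (12/2)·7.000²·sin(360°/12) = 147.00 mm²); the cube at (5, 7.5) is absent (z outside [12, 27]); Combining (union): only the r=7 cylinder is present, so the union is just that shape — area = 147.00 mm². So its area = 147.00 mm². Layer 187 is larger (297.25 vs 147.00 mm²).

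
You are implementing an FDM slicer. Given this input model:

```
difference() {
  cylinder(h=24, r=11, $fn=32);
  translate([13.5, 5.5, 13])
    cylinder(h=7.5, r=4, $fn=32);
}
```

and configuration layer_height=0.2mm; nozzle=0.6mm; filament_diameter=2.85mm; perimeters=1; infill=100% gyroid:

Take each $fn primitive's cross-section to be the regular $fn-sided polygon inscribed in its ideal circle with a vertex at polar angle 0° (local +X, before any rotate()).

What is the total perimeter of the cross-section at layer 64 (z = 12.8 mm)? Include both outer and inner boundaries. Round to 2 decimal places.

69.00 mm

At z = 12.8 mm: the r=11 cylinder contributes a regular 32-gon of circumradius 11 (perimeter = 2·32·11.000·sin(180°/32) = 69.00 mm); the cylinder at (13.5, 5.5) is absent (z outside [13, 20.5]); Taking the first minus the rest: none of the subtracted shapes is present at this height, so the r=11 cylinder is unchanged — boundary = 69.00 mm. Overall, the cross-section is a single solid region. Total boundary length (outer) = 69.00 mm.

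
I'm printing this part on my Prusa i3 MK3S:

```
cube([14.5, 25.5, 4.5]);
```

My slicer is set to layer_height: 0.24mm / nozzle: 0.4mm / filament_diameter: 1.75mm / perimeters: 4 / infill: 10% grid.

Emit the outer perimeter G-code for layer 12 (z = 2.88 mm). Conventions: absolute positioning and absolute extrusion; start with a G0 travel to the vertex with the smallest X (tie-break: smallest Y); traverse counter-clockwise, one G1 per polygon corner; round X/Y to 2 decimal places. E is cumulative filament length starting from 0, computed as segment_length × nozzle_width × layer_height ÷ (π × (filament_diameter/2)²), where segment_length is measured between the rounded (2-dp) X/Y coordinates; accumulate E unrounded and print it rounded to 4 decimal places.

G0 X0.00 Y0.00 Z2.88
G1 X14.50 Y0.00 E0.5787
G1 X14.50 Y25.50 E1.5965
G1 X0.00 Y25.50 E2.1752
G1 X0.00 Y0.00 E3.1930

At z = 2.88 mm: the cube is present — its section is the full 14.5×25.5 rectangle. The outline is a single polygon with 4 vertices. Extrusion per mm of travel: 0.4 × 0.24 / (π × 0.875²) = 0.039912. Accumulating E over each segment gives final E = 3.1930.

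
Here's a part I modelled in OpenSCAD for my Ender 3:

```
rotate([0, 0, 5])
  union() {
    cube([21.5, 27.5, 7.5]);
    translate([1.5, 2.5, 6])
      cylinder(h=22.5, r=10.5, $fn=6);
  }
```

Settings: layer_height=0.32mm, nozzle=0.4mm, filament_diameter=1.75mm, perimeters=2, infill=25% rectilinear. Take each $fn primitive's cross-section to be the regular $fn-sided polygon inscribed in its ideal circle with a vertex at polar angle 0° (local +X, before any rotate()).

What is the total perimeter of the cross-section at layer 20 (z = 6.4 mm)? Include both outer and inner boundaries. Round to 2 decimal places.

118.71 mm

At z = 6.4 mm: the cube (footprint 21.5×27.5) is included at this height (perimeter 98.00 mm); the cylinder at (1.5, 2.5): section is a regular 6-gon, circumradius r=10.5 (perimeter = 2·6·10.500·sin(180°/6) = 63.00 mm); Taking the union: the regions partially overlap (shared area 113.45 mm²), so the edge portions inside another operand are dropped and the merged outline is re-measured after clipping — boundary = 118.71 mm; (rotated 5° about Z; rotation is an isometry so areas/perimeters/island counts are preserved). Overall, the cross-section is a single solid region. Total boundary length (outer) = 118.71 mm.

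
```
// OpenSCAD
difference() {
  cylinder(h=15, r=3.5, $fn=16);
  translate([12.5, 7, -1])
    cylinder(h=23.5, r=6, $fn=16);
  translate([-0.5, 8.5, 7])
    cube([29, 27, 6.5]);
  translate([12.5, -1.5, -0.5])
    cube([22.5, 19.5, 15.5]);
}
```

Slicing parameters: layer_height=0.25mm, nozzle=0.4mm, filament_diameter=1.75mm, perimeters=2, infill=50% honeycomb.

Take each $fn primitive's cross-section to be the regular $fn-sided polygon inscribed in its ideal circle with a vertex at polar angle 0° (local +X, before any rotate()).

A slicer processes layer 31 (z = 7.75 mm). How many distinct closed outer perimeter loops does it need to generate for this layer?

1

At z = 7.75 mm: the r=3.5 cylinder gives a regular 16-gon of circumradius 3.5 (constant along its height); the cylinder at (12.5, 7): section is a regular 16-gon, circumradius r=6; the 29×27 cube at (-0.5, 8.5) contributes its full rectangle; the cube at (12.5, -1.5) (footprint 22.5×19.5) is included at this height; Taking the first minus the rest: starting from the r=3.5 cylinder, the r=6 cylinder at (12.5, 7) misses the remaining region (no effect); the 29×27 cube at (-0.5, 8.5) misses the remaining region (no effect); the 22.5×19.5 cube at (12.5, -1.5) misses the remaining region (no effect) — 1 connected region. The result has 1 disconnected region.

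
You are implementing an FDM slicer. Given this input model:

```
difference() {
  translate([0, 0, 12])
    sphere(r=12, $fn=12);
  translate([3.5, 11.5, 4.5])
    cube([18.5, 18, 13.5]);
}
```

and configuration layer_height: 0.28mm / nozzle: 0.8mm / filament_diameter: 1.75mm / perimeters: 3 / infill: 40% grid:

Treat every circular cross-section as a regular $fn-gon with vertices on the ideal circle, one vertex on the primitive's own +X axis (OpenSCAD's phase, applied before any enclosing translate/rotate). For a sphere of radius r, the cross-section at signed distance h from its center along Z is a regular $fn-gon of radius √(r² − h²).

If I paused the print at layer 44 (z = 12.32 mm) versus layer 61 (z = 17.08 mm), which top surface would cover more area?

Layer 44 (z = 12.32): the sphere: section is a regular 12-gon, circumradius = √(r²−h²) = √(12²−0.32²) = 11.996 (area = (12/2)·11.996²·sin(360°/12) = 431.69 mm²); the 18.5×18 cube at (3.5, 11.5) contributes its full rectangle (area 333.00 mm²); Taking the first minus the rest: starting from the r=12 sphere (431.69 mm²), the 18.5×18 cube at (3.5, 11.5) misses the remaining region (no effect) — area = 431.69 mm². So its area = 431.69 mm². Layer 61 (z = 17.08): the r=12 sphere contributes a regular 12-gon of circumradius √(12²−5.08²) = 10.872 (area = (12/2)·10.872²·sin(360°/12) = 354.58 mm²); the cube at (3.5, 11.5) is present — its section is the full 18.5×18 rectangle (area 333.00 mm²); Taking the first minus the rest: starting from the r=12 sphere (354.58 mm²), the 18.5×18 cube at (3.5, 11.5) misses the remaining region (no effect) — area = 354.58 mm². So its area = 354.58 mm². Layer 44 is larger (431.69 vs 354.58 mm²).

layer 44 (z = 12.32 mm)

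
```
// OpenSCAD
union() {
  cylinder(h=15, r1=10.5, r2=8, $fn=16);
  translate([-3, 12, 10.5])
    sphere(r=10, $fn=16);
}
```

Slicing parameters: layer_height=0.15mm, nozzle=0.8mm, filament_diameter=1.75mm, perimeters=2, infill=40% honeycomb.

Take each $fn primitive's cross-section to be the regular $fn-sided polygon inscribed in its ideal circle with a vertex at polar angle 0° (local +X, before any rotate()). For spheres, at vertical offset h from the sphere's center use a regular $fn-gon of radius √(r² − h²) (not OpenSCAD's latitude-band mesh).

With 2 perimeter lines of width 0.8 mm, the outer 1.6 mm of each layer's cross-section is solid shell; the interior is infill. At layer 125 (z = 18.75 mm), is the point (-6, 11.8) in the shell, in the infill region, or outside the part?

infill

At z = 18.75 mm: the cone is not intersected at this z (z outside [0, 15]); the r=10 sphere at (-3, 12) slices to a regular 16-gon of circumradius 5.651 (√(r²−h²) with h=8.25 from center); Merging all regions: only the r=10 sphere at (-3, 12) is present, so the union is just that shape — 1 connected region. Overall, the cross-section is a single solid region. The nearest boundary edge runs (-8.65, 12.00)→(-8.22, 9.84); distance from the point to it = 2.56 mm. The point is inside the cross-section and 2.56 mm from the nearest boundary — more than the 1.6 mm shell width (2 × 0.8), so it's in the infill interior.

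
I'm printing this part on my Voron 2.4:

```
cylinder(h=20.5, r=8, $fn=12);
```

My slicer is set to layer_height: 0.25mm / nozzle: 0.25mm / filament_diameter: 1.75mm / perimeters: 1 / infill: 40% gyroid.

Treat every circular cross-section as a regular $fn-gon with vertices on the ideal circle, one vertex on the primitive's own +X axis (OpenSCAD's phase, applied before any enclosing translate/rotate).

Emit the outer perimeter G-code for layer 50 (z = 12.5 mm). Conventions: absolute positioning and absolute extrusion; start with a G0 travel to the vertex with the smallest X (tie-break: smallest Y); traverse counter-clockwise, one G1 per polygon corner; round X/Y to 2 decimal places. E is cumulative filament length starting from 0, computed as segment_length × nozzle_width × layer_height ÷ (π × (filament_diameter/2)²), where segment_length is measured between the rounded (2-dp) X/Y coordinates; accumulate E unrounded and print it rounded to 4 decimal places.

G0 X-8.00 Y0.00 Z12.50
G1 X-6.93 Y-4.00 E0.1076
G1 X-4.00 Y-6.93 E0.2153
G1 X0.00 Y-8.00 E0.3229
G1 X4.00 Y-6.93 E0.4304
G1 X6.93 Y-4.00 E0.5381
G1 X8.00 Y0.00 E0.6457
G1 X6.93 Y4.00 E0.7533
G1 X4.00 Y6.93 E0.8610
G1 X0.00 Y8.00 E0.9686
G1 X-4.00 Y6.93 E1.0762
G1 X-6.93 Y4.00 E1.1838
G1 X-8.00 Y0.00 E1.2914

At z = 12.5 mm: the cylinder: section is a regular 12-gon, circumradius r=8. The outline is a single polygon with 12 vertices. Extrusion per mm of travel: 0.25 × 0.25 / (π × 0.875²) = 0.025984. Accumulating E over each segment gives final E = 1.2914.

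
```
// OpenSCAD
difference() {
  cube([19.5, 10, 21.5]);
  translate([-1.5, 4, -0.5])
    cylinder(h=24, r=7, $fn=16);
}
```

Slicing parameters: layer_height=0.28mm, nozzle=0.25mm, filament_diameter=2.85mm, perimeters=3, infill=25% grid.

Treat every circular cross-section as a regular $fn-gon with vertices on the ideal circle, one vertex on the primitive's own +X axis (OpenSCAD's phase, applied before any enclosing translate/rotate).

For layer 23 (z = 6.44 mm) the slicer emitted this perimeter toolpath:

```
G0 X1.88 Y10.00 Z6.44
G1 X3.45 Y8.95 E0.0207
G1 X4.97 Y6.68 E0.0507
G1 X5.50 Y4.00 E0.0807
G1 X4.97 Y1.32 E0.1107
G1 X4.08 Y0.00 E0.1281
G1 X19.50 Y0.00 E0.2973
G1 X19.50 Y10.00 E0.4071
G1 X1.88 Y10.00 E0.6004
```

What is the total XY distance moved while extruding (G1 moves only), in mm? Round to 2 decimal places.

54.72 mm

Sum the Euclidean lengths of each G1 segment: total = 54.72 mm.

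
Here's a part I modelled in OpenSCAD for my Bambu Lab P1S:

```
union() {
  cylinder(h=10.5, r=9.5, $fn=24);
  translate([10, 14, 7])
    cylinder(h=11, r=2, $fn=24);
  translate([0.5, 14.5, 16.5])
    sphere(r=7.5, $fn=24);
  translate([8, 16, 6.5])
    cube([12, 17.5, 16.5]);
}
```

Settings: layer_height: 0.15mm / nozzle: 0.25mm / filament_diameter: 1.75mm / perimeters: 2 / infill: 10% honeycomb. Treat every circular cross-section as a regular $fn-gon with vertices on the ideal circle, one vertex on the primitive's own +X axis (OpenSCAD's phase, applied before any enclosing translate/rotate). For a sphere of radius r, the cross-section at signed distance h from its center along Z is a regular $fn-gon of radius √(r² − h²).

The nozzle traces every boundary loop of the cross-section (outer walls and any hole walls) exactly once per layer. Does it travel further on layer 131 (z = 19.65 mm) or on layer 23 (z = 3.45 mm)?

Layer 131 (z = 19.65): the cylinder is absent (z outside [0, 10.5]); the cylinder at (10, 14) does not reach this height (z outside [7, 18]); the r=7.5 sphere at (0.5, 14.5) contributes a regular 24-gon of circumradius √(7.5²−3.15²) = 6.806 (perimeter = 2·24·6.806·sin(180°/24) = 42.64 mm); the 12×17.5 cube at (8, 16) contributes its full rectangle (perimeter 59.00 mm); Taking the union: the 2 present regions are separate (no shared area or edge), so areas and boundary lengths simply add and each stays a separate island — boundary = 101.64 mm. So its perimeter = 101.64 mm. Layer 23 (z = 3.45): the r=9.5 cylinder gives a regular 24-gon of circumradius 9.5 (constant along its height) (perimeter = 2·24·9.500·sin(180°/24) = 59.52 mm); the cylinder at (10, 14) is absent (z outside [7, 18]); the sphere at (0.5, 14.5) does not reach this height (|z−center|=13.050 > r=7.5); the cube at (8, 16) does not reach this height (z outside [6.5, 23]); Taking the union: only the r=9.5 cylinder is present, so the union is just that shape — boundary = 59.52 mm. So its perimeter = 59.52 mm. Layer 131 is larger (101.64 vs 59.52 mm).

layer 131 (z = 19.65 mm)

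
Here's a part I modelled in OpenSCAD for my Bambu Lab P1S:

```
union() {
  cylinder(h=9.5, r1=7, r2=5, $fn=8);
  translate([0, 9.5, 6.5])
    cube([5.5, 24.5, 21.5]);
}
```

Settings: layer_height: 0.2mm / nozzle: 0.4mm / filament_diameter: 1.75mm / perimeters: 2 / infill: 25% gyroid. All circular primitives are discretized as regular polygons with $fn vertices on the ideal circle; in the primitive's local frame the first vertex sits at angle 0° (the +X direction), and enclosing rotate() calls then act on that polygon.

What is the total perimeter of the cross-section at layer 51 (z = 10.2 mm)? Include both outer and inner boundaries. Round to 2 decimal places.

At z = 10.2 mm: the cone does not reach this height (z outside [0, 9.5]); the cube at (0, 9.5) is present — its section is the full 5.5×24.5 rectangle (perimeter 60.00 mm); Merging all regions: only the 5.5×24.5 cube at (0, 9.5) is present, so the union is just that shape — boundary = 60.00 mm. Overall, the cross-section is a single solid region. Total boundary length (outer) = 60.00 mm.

60.00 mm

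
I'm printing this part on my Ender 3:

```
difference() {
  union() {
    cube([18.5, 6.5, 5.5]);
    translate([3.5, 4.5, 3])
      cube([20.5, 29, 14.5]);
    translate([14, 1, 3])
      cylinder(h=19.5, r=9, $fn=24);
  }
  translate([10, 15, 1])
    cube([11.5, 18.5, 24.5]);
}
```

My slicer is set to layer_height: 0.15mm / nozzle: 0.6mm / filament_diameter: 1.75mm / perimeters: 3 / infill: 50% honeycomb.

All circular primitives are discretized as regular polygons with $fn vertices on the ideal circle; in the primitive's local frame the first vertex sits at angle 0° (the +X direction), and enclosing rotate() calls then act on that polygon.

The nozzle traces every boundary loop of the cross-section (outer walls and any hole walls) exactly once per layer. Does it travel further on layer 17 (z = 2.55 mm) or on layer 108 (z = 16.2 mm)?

Layer 17 (z = 2.55): the cube (footprint 18.5×6.5) is included at this height (perimeter 50.00 mm); the cube at (3.5, 4.5) is absent (z outside [3, 17.5]); the cylinder at (14, 1) does not reach this height (z outside [3, 22.5]); Merging all regions: only the 18.5×6.5 cube is present, so the union is just that shape — boundary = 50.00 mm; the cube at (10, 15) (footprint 11.5×18.5) is included at this height (perimeter 60.00 mm); Subtracting the remaining from the first: starting from that combined region, the 11.5×18.5 cube at (10, 15) misses the remaining region (no effect) — boundary = 50.00 mm. So its perimeter = 50.00 mm. Layer 108 (z = 16.2): the cube is not intersected at this z (z outside [0, 5.5]); the cube at (3.5, 4.5) is present — its section is the full 20.5×29 rectangle (perimeter 99.00 mm); the cylinder at (14, 1): section is a regular 24-gon, circumradius r=9 (perimeter = 2·24·9.000·sin(180°/24) = 56.39 mm); Combining (union): the regions partially overlap (shared area 64.79 mm²), so the edge portions inside another operand are dropped and the merged outline is re-measured after clipping — boundary = 118.01 mm; the cube at (10, 15) (footprint 11.5×18.5) is included at this height (perimeter 60.00 mm); After the difference (first − rest): starting from the result so far, the 11.5×18.5 cube at (10, 15) lies inside it touching the edge (removes its full 212.75 mm²) — boundary = 155.01 mm. So its perimeter = 155.01 mm. Layer 108 is larger (155.01 vs 50.00 mm).

layer 108 (z = 16.2 mm)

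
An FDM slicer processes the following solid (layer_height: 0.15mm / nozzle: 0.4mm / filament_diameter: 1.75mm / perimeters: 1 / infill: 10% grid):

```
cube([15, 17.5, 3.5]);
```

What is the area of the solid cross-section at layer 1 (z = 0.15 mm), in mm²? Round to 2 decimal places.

262.50 mm²

At z = 0.15 mm: the cube (footprint 15×17.5) is included at this height (area 262.50 mm²). Overall, the cross-section is a single solid region. Net area = 262.50 mm².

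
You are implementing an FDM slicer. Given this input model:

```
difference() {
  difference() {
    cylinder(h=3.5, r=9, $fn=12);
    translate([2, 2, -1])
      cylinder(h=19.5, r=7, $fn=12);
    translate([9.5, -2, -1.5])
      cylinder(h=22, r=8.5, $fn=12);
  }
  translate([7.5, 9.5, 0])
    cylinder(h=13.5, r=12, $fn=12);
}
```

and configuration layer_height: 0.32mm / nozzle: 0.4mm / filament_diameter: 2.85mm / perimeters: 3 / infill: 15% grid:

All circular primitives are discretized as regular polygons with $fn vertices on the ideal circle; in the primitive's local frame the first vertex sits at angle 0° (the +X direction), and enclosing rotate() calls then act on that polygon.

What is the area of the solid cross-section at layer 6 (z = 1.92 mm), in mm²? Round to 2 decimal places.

81.07 mm²

At z = 1.92 mm: the r=9 cylinder gives a regular 12-gon of circumradius 9 (constant along its height) (area = (12/2)·9.000²·sin(360°/12) = 243.00 mm²); the r=7 cylinder at (2, 2) contributes a regular 12-gon of circumradius 7 (area = (12/2)·7.000²·sin(360°/12) = 147.00 mm²); the cylinder at (9.5, -2): section is a regular 12-gon, circumradius r=8.5 (area = (12/2)·8.500²·sin(360°/12) = 216.75 mm²); Subtracting the remaining from the first: starting from the r=9 cylinder (243.00 mm²), the r=7 cylinder at (2, 2) partially overlaps it — only the 139.54 mm² overlap (of its 147.00 mm²) is removed, clipping the outline; the r=8.5 cylinder at (9.5, -2) partially overlaps it — only the 18.14 mm² overlap (of its 216.75 mm²) is removed, clipping the outline — area = 85.33 mm²; the r=12 cylinder at (7.5, 9.5) gives a regular 12-gon of circumradius 12 (constant along its height) (area = (12/2)·12.000²·sin(360°/12) = 432.00 mm²); Taking the first minus the rest: starting from the result so far (85.33 mm²), the r=12 cylinder at (7.5, 9.5) partially overlaps it — only the 4.26 mm² overlap (of its 432.00 mm²) is removed, clipping the outline — area = 81.07 mm². Overall, the cross-section is a single solid region. Net area = 81.07 mm².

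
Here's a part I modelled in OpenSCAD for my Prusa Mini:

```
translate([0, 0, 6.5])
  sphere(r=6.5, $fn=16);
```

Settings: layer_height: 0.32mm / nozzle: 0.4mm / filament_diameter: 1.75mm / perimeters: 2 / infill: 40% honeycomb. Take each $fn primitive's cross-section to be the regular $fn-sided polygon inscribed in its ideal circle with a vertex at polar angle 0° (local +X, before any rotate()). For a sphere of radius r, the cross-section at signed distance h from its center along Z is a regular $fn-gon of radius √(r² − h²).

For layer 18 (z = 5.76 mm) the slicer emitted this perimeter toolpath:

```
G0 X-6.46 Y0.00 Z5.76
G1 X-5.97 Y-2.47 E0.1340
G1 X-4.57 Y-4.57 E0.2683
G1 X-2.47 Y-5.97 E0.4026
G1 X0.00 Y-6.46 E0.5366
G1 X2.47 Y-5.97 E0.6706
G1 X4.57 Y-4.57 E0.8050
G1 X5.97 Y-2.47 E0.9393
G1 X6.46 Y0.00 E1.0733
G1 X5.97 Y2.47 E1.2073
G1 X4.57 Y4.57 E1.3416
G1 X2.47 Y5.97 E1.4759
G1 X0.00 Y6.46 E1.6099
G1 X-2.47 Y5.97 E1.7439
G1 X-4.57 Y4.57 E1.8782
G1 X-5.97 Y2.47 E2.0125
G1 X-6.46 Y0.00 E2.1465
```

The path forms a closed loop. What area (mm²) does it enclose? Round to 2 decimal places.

Apply the shoelace formula to the sequence of (X, Y) vertices; enclosed area = 127.80 mm².

127.80 mm²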